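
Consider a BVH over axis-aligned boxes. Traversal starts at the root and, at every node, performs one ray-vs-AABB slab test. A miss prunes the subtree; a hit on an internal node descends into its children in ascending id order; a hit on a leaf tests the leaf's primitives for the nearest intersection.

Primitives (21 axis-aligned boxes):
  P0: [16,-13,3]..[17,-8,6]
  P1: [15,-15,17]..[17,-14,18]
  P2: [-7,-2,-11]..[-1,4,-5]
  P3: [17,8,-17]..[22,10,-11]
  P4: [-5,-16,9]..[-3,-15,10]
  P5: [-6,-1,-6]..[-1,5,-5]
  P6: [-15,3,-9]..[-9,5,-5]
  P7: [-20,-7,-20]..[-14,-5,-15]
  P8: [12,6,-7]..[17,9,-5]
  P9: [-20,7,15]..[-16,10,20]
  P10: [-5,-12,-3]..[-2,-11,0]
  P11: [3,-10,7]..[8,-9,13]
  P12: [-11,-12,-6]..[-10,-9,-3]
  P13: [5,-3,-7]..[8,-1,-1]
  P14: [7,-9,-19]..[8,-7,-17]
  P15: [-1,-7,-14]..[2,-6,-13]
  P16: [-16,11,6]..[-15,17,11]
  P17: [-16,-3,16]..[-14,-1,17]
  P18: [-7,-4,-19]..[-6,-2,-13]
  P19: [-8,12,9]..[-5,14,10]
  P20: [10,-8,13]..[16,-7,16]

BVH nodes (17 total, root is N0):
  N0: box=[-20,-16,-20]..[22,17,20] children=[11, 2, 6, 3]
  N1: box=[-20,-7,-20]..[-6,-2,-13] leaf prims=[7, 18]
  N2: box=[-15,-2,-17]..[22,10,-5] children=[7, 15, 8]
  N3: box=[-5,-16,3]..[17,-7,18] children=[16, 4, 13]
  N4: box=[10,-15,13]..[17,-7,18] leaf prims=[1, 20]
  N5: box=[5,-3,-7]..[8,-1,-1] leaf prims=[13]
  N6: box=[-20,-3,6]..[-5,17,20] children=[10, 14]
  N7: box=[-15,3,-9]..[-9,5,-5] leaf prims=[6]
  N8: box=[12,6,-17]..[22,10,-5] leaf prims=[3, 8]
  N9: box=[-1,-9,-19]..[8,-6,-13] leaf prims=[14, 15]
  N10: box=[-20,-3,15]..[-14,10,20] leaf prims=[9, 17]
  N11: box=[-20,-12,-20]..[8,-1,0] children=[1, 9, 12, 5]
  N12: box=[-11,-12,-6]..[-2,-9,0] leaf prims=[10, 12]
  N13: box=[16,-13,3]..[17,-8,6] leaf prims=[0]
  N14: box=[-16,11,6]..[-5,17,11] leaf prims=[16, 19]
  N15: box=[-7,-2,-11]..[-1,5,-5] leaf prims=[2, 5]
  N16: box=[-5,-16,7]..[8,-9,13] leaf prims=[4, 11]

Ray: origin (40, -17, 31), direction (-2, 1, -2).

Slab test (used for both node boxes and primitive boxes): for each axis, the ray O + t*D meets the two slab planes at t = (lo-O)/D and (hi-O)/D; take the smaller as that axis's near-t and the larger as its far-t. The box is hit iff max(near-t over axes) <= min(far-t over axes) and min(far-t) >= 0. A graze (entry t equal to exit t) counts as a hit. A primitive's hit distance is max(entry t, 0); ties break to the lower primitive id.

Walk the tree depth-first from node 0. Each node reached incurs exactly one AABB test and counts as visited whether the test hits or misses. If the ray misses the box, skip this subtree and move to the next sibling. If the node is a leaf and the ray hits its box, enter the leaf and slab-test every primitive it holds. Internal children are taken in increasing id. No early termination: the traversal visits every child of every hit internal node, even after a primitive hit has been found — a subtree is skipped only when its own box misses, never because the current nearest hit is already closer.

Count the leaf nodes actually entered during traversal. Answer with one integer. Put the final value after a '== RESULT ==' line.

Walk:
N0 x:[9,30] y:[1,34] z:[11/2,51/2] -> hit [9,51/2], descend [2, 3, 6, 11]
  N2 x:[9,55/2] y:[15,27] z:[18,24] -> hit [18,24], descend [7, 8, 15]
    N7 x:[49/2,55/2] y:[20,22] z:[18,20] -> miss, prune
    N8 x:[9,14] y:[23,27] z:[18,24] -> miss, prune
    N15 x:[41/2,47/2] y:[15,22] z:[18,21] -> hit [41/2,21] leaf, test {P2@t=41/2, P5(miss)}
  N3 x:[23/2,45/2] y:[1,10] z:[13/2,14] -> miss, prune
  N6 x:[45/2,30] y:[14,34] z:[11/2,25/2] -> miss, prune
  N11 x:[16,30] y:[5,16] z:[31/2,51/2] -> hit [16,16], descend [1, 5, 9, 12]
    N1 x:[23,30] y:[10,15] z:[22,51/2] -> miss, prune
    N5 x:[16,35/2] y:[14,16] z:[16,19] -> hit [16,16] leaf, test {P13@t=16}
    N9 x:[16,41/2] y:[8,11] z:[22,25] -> miss, prune
    N12 x:[21,51/2] y:[5,8] z:[31/2,37/2] -> miss, prune

Visited [0, 2, 7, 8, 15, 3, 6, 11, 1, 5, 9, 12]. Tests: 12 box, 2 leaf. Nearest: P13.

== RESULT ==
2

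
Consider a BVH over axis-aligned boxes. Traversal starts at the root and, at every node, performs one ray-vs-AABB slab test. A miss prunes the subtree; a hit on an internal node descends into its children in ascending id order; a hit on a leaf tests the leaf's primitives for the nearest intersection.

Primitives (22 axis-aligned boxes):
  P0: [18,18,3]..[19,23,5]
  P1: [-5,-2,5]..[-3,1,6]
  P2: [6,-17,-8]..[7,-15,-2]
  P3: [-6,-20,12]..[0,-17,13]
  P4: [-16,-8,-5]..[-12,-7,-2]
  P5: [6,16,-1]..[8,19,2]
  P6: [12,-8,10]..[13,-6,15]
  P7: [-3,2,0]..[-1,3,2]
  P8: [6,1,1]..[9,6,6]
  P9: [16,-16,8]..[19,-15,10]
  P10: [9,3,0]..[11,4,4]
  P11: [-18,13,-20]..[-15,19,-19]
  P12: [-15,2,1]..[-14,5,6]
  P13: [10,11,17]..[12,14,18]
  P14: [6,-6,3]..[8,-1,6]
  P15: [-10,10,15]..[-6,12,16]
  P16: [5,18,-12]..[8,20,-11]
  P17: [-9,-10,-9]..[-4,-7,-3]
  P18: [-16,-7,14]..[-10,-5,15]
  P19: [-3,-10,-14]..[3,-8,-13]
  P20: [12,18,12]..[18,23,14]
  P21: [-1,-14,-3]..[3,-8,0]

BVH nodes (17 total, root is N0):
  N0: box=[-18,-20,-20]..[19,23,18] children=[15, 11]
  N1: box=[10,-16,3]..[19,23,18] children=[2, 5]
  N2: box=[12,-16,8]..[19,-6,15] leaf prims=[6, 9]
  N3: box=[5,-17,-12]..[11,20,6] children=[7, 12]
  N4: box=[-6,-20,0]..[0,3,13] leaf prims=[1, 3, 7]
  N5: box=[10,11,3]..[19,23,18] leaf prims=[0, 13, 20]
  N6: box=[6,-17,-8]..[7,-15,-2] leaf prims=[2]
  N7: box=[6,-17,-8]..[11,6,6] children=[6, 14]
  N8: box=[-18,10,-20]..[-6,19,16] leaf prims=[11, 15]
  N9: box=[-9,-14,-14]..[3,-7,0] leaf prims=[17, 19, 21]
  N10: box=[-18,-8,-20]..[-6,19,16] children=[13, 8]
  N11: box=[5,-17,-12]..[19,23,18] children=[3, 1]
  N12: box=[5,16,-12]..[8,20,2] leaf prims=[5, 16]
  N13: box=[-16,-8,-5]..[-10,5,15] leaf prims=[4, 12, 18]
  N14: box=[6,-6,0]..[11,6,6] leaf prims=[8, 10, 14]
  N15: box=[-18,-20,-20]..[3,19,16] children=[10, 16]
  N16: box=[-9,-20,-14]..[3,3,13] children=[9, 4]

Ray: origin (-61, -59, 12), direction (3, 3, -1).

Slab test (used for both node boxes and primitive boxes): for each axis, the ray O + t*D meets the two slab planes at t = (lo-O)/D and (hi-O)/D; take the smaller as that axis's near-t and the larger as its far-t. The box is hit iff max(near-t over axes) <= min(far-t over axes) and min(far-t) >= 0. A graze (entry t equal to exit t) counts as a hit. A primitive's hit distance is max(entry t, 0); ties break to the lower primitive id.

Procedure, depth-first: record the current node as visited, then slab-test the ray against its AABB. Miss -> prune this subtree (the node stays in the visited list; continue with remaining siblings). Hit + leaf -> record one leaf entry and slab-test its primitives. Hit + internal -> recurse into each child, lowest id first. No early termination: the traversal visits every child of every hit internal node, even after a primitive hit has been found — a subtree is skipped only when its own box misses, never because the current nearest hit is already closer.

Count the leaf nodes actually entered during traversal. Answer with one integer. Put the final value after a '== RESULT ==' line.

Traverse from the root:
N0 x:[43/3,80/3] y:[13,82/3] z:[-6,32] -> hit [43/3,80/3], descend [11, 15]
  N11 x:[22,80/3] y:[14,82/3] z:[-6,24] -> hit [22,24], descend [1, 3]
    N1 x:[71/3,80/3] y:[43/3,82/3] z:[-6,9] -> miss, prune
    N3 x:[22,24] y:[14,79/3] z:[6,24] -> hit [22,24], descend [7, 12]
      N7 x:[67/3,24] y:[14,65/3] z:[6,20] -> miss, prune
      N12 x:[22,23] y:[25,79/3] z:[10,24] -> miss, prune
  N15 x:[43/3,64/3] y:[13,26] z:[-4,32] -> hit [43/3,64/3], descend [10, 16]
    N10 x:[43/3,55/3] y:[17,26] z:[-4,32] -> hit [17,55/3], descend [8, 13]
      N8 x:[43/3,55/3] y:[23,26] z:[-4,32] -> miss, prune
      N13 x:[15,17] y:[17,64/3] z:[-3,17] -> hit [17,17] leaf, test {P4(miss), P12(miss), P18(miss)}
    N16 x:[52/3,64/3] y:[13,62/3] z:[-1,26] -> hit [52/3,62/3], descend [4, 9]
      N4 x:[55/3,61/3] y:[13,62/3] z:[-1,12] -> miss, prune
      N9 x:[52/3,64/3] y:[15,52/3] z:[12,26] -> hit [52/3,52/3] leaf, test {P17@t=52/3, P19(miss), P21(miss)}

order=[0, 11, 1, 3, 7, 12, 15, 10, 8, 13, 16, 4, 9]  |boxes|=13  |leaves|=2  hit=P17

== RESULT ==
2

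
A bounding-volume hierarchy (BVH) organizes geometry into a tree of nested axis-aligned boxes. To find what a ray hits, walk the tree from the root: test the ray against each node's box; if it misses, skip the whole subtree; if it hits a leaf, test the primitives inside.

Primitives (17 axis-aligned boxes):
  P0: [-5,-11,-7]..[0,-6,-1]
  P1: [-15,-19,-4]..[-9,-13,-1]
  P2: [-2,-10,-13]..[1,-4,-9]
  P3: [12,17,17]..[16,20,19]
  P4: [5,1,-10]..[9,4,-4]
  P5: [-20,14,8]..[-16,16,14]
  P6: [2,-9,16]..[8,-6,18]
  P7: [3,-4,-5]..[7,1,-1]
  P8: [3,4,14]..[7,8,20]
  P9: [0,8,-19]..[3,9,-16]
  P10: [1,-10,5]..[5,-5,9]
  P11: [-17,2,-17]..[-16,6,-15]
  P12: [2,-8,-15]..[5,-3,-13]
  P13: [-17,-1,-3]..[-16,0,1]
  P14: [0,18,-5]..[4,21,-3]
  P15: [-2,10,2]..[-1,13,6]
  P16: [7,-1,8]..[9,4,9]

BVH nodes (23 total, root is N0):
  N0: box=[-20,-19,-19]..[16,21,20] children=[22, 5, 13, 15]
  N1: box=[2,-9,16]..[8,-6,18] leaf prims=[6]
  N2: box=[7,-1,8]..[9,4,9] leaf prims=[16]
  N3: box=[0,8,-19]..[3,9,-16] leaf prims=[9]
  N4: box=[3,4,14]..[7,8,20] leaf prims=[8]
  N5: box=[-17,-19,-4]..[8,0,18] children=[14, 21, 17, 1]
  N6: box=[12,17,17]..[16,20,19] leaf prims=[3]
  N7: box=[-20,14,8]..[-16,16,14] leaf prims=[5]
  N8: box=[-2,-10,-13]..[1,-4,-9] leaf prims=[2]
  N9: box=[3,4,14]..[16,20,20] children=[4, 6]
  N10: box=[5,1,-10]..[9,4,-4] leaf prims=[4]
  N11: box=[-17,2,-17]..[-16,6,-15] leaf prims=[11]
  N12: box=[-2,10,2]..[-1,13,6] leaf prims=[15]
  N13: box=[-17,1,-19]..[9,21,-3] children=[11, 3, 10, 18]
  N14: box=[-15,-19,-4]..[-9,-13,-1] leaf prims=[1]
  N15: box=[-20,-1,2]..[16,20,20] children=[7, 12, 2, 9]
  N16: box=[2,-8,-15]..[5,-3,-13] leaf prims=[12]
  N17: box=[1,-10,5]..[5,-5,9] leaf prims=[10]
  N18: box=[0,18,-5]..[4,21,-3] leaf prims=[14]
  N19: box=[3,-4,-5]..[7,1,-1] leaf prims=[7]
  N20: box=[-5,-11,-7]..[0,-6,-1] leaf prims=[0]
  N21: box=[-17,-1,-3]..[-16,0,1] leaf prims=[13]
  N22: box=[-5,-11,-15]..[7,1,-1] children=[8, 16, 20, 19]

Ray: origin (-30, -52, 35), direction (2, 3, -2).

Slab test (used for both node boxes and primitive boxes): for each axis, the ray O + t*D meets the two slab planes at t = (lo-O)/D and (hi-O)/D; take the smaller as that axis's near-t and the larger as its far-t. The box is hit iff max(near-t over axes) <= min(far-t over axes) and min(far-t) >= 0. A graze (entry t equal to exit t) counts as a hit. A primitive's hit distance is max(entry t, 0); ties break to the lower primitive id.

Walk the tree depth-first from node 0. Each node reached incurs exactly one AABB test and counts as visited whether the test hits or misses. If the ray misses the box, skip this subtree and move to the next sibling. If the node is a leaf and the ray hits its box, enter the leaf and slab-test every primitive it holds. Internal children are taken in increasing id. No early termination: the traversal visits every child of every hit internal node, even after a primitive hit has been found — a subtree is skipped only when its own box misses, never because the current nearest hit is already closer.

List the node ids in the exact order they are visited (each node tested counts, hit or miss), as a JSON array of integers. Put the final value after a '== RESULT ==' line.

Walk:
N0 x:[5,23] y:[11,73/3] z:[15/2,27] -> hit [11,23], descend [5, 13, 15, 22]
  N5 x:[13/2,19] y:[11,52/3] z:[17/2,39/2] -> hit [11,52/3], descend [1, 14, 17, 21]
    N1 x:[16,19] y:[43/3,46/3] z:[17/2,19/2] -> miss, prune
    N14 x:[15/2,21/2] y:[11,13] z:[18,39/2] -> miss, prune
    N17 x:[31/2,35/2] y:[14,47/3] z:[13,15] -> miss, prune
    N21 x:[13/2,7] y:[17,52/3] z:[17,19] -> miss, prune
  N13 x:[13/2,39/2] y:[53/3,73/3] z:[19,27] -> hit [19,39/2], descend [3, 10, 11, 18]
    N3 x:[15,33/2] y:[20,61/3] z:[51/2,27] -> miss, prune
    N10 x:[35/2,39/2] y:[53/3,56/3] z:[39/2,45/2] -> miss, prune
    N11 x:[13/2,7] y:[18,58/3] z:[25,26] -> miss, prune
    N18 x:[15,17] y:[70/3,73/3] z:[19,20] -> miss, prune
  N15 x:[5,23] y:[17,24] z:[15/2,33/2] -> miss, prune
  N22 x:[25/2,37/2] y:[41/3,53/3] z:[18,25] -> miss, prune

order=[0, 5, 1, 14, 17, 21, 13, 3, 10, 11, 18, 15, 22]  |boxes|=13  |leaves|=0  hit=miss

== RESULT ==
[0, 5, 1, 14, 17, 21, 13, 3, 10, 11, 18, 15, 22]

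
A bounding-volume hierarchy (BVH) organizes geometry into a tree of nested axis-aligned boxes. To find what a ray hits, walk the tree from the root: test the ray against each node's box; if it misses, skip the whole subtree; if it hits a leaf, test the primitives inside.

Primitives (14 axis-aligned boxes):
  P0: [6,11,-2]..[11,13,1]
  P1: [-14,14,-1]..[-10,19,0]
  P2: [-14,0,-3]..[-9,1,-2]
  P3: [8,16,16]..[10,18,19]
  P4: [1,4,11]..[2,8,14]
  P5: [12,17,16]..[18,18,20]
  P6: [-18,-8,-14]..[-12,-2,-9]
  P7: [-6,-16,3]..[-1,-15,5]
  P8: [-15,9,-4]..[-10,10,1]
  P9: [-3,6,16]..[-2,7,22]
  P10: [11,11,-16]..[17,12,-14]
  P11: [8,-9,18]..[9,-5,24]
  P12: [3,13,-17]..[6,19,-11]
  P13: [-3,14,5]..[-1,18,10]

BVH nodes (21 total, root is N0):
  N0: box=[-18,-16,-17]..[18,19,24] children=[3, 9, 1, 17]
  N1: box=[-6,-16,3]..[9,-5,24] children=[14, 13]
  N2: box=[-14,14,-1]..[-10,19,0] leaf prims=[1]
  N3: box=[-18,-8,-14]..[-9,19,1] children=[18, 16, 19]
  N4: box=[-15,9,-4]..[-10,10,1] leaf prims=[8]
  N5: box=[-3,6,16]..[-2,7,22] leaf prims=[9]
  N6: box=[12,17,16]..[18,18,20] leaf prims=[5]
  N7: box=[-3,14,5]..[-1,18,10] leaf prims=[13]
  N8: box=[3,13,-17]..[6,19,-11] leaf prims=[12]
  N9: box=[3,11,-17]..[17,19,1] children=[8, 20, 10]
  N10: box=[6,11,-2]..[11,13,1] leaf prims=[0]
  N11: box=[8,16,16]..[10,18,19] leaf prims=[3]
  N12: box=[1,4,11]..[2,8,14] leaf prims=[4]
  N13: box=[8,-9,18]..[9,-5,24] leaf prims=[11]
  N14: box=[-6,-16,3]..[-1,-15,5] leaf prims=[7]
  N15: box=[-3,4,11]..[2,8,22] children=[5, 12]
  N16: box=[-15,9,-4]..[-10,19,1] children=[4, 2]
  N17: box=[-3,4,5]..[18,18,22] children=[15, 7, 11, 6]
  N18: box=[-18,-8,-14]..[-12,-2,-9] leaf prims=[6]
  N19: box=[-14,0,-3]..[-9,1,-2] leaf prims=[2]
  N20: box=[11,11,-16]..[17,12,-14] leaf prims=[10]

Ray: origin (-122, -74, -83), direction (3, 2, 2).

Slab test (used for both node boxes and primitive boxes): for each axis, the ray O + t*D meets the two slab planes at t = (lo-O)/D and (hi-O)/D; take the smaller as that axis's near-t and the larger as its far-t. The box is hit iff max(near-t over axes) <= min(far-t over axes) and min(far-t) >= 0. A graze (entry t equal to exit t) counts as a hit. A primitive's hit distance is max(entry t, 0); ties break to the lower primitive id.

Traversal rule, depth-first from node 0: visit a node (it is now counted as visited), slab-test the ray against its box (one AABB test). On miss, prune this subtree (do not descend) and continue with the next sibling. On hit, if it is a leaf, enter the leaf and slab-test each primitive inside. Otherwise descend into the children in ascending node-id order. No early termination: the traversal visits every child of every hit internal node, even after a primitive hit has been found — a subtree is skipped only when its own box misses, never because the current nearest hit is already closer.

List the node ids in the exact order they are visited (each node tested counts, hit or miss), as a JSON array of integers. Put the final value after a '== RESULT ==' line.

Trace the traversal:
N0 x:[104/3,140/3] y:[29,93/2] z:[33,107/2] -> hit [104/3,93/2], descend [1, 3, 9, 17]
  N1 x:[116/3,131/3] y:[29,69/2] z:[43,107/2] -> miss, prune
  N3 x:[104/3,113/3] y:[33,93/2] z:[69/2,42] -> hit [104/3,113/3], descend [16, 18, 19]
    N16 x:[107/3,112/3] y:[83/2,93/2] z:[79/2,42] -> miss, prune
    N18 x:[104/3,110/3] y:[33,36] z:[69/2,37] -> hit [104/3,36] leaf, test {P6@t=104/3}
    N19 x:[36,113/3] y:[37,75/2] z:[40,81/2] -> miss, prune
  N9 x:[125/3,139/3] y:[85/2,93/2] z:[33,42] -> miss, prune
  N17 x:[119/3,140/3] y:[39,46] z:[44,105/2] -> hit [44,46], descend [6, 7, 11, 15]
    N6 x:[134/3,140/3] y:[91/2,46] z:[99/2,103/2] -> miss, prune
    N7 x:[119/3,121/3] y:[44,46] z:[44,93/2] -> miss, prune
    N11 x:[130/3,44] y:[45,46] z:[99/2,51] -> miss, prune
    N15 x:[119/3,124/3] y:[39,41] z:[47,105/2] -> miss, prune

order=[0, 1, 3, 16, 18, 19, 9, 17, 6, 7, 11, 15]  |boxes|=12  |leaves|=1  hit=P6

== RESULT ==
[0, 1, 3, 16, 18, 19, 9, 17, 6, 7, 11, 15]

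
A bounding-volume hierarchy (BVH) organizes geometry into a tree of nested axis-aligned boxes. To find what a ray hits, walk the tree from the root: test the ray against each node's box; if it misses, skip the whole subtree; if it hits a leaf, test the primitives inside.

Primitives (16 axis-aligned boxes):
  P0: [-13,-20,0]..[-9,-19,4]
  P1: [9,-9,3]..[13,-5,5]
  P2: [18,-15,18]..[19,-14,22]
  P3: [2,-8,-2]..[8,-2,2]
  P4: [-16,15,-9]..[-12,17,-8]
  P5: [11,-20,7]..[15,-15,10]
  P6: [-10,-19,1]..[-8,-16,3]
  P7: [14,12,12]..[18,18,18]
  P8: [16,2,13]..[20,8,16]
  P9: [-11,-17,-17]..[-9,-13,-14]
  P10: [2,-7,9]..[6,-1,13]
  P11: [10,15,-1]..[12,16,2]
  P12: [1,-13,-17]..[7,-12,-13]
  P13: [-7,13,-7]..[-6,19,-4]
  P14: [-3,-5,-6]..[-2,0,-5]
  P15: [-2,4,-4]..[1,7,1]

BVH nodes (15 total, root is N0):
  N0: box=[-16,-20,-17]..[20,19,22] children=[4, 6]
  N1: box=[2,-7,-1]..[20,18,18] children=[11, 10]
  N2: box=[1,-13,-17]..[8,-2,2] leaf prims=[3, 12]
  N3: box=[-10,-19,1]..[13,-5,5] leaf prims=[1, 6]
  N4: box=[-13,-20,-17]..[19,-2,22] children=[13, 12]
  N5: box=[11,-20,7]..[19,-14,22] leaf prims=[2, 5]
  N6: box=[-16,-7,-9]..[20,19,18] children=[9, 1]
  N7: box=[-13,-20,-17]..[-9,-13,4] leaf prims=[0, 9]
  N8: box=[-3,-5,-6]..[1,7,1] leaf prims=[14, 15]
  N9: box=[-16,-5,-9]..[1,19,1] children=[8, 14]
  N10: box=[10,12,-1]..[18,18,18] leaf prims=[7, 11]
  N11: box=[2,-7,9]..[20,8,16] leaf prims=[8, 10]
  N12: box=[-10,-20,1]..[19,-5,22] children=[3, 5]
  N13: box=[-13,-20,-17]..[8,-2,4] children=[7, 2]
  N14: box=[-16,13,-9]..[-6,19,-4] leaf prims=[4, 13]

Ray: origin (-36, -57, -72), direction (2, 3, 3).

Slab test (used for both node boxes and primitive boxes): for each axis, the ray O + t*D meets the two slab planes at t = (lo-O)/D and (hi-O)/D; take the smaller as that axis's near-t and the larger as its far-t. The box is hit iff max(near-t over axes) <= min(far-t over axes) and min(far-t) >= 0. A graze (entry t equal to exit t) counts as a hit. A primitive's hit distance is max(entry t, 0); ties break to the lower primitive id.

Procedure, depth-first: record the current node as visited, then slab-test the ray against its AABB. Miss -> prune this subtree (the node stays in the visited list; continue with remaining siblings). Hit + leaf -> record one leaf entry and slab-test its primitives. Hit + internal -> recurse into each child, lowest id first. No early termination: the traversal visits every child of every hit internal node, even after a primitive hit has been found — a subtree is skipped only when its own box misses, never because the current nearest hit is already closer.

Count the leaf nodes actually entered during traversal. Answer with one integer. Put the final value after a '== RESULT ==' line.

Trace the traversal:
N0 x:[10,28] y:[37/3,76/3] z:[55/3,94/3] -> hit [55/3,76/3], descend [4, 6]
  N4 x:[23/2,55/2] y:[37/3,55/3] z:[55/3,94/3] -> hit [55/3,55/3], descend [12, 13]
    N12 x:[13,55/2] y:[37/3,52/3] z:[73/3,94/3] -> miss, prune
    N13 x:[23/2,22] y:[37/3,55/3] z:[55/3,76/3] -> hit [55/3,55/3], descend [2, 7]
      N2 x:[37/2,22] y:[44/3,55/3] z:[55/3,74/3] -> miss, prune
      N7 x:[23/2,27/2] y:[37/3,44/3] z:[55/3,76/3] -> miss, prune
  N6 x:[10,28] y:[50/3,76/3] z:[21,30] -> hit [21,76/3], descend [1, 9]
    N1 x:[19,28] y:[50/3,25] z:[71/3,30] -> hit [71/3,25], descend [10, 11]
      N10 x:[23,27] y:[23,25] z:[71/3,30] -> hit [71/3,25] leaf, test {P7(miss), P11@t=24}
      N11 x:[19,28] y:[50/3,65/3] z:[27,88/3] -> miss, prune
    N9 x:[10,37/2] y:[52/3,76/3] z:[21,73/3] -> miss, prune

11 AABB tests over nodes [0, 4, 12, 13, 2, 7, 6, 1, 10, 11, 9]; 1 leaf entered; closest P11.

== RESULT ==
1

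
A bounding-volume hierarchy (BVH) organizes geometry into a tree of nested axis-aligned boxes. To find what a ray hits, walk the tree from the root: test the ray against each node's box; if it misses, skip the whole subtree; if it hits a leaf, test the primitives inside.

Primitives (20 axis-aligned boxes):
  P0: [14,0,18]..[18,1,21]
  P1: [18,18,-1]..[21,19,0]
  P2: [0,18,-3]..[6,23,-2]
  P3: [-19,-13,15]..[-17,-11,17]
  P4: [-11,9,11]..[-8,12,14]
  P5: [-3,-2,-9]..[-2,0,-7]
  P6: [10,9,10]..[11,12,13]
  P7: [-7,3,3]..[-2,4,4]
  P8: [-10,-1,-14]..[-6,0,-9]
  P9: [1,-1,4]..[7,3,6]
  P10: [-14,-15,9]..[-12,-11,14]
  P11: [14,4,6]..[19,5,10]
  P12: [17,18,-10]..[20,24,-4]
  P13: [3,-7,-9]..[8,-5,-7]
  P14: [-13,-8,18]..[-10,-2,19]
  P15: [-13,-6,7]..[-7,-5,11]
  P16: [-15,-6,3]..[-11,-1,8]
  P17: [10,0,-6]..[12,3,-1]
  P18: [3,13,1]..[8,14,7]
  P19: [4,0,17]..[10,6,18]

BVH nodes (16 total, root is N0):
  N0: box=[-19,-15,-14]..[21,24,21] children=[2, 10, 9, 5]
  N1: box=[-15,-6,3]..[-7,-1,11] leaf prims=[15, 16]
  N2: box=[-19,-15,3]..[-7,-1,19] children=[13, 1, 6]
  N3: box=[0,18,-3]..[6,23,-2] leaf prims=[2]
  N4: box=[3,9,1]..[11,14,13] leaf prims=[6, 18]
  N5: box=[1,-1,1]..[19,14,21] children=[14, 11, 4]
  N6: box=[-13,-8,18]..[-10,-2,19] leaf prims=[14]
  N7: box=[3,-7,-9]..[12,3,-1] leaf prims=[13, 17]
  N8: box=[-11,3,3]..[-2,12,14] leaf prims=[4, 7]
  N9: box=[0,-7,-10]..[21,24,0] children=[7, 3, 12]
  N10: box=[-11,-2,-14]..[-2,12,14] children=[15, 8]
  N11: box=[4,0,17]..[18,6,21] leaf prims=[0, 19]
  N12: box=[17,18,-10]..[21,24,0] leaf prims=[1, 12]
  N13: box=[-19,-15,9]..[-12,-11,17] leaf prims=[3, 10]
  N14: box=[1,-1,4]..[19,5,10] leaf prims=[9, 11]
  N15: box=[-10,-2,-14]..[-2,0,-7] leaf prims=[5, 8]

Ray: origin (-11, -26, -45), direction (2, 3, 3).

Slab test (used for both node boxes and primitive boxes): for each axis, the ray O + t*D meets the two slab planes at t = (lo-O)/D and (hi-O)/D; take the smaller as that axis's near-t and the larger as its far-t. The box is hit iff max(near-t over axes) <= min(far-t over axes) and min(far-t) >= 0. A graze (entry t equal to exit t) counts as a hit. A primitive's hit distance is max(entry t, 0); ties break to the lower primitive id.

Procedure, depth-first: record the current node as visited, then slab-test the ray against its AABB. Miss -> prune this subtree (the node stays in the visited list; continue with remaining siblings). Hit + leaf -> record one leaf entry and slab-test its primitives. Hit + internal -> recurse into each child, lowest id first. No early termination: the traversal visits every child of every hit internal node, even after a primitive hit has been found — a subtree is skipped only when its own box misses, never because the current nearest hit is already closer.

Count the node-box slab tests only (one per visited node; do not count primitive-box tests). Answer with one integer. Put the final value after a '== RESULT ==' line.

Traverse from the root:
N0 x:[-4,16] y:[11/3,50/3] z:[31/3,22] -> hit [31/3,16], descend [2, 5, 9, 10]
  N2 x:[-4,2] y:[11/3,25/3] z:[16,64/3] -> miss, prune
  N5 x:[6,15] y:[25/3,40/3] z:[46/3,22] -> miss, prune
  N9 x:[11/2,16] y:[19/3,50/3] z:[35/3,15] -> hit [35/3,15], descend [3, 7, 12]
    N3 x:[11/2,17/2] y:[44/3,49/3] z:[14,43/3] -> miss, prune
    N7 x:[7,23/2] y:[19/3,29/3] z:[12,44/3] -> miss, prune
    N12 x:[14,16] y:[44/3,50/3] z:[35/3,15] -> hit [44/3,15] leaf, test {P1@t=44/3, P12(miss)}
  N10 x:[0,9/2] y:[8,38/3] z:[31/3,59/3] -> miss, prune

Summary -> nodes [0, 2, 5, 9, 3, 7, 12, 10]; box-tests=8; leaf-entries=1; first=P1

== RESULT ==
8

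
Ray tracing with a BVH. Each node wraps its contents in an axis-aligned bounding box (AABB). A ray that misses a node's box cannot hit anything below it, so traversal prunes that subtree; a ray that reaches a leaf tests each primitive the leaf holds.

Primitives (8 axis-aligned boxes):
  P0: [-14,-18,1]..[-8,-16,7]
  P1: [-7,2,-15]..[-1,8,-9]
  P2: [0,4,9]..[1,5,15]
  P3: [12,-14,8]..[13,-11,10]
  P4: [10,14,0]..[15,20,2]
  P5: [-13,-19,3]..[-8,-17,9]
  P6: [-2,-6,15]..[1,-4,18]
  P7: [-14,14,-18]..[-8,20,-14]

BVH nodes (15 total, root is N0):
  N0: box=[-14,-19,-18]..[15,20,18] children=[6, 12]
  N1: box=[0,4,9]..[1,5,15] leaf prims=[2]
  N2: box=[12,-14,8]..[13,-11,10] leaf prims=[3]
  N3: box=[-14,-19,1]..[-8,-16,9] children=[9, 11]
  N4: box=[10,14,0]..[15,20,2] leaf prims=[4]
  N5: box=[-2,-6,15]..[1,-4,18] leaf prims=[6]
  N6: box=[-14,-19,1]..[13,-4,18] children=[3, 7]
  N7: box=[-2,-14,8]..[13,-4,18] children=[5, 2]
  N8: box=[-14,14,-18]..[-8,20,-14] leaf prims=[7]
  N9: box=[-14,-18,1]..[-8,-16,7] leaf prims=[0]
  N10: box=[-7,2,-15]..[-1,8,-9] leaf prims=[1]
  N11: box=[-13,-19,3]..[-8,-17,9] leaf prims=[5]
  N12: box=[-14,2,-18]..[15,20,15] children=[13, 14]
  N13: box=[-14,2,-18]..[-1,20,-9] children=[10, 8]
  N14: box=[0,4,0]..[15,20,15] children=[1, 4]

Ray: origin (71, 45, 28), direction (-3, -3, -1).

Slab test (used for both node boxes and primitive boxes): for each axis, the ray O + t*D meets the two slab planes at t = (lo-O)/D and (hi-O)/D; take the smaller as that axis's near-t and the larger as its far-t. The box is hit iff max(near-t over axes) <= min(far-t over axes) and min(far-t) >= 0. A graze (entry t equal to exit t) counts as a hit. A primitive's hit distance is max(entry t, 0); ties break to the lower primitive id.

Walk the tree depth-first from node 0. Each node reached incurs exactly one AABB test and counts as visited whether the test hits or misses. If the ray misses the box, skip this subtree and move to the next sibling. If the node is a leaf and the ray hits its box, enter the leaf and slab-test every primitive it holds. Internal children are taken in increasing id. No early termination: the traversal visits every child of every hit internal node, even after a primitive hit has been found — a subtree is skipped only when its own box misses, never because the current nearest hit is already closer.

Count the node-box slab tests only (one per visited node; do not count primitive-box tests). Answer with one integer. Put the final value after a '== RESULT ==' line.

Walk:
N0 x:[56/3,85/3] y:[25/3,64/3] z:[10,46] -> hit [56/3,64/3], descend [6, 12]
  N6 x:[58/3,85/3] y:[49/3,64/3] z:[10,27] -> hit [58/3,64/3], descend [3, 7]
    N3 x:[79/3,85/3] y:[61/3,64/3] z:[19,27] -> miss, prune
    N7 x:[58/3,73/3] y:[49/3,59/3] z:[10,20] -> hit [58/3,59/3], descend [2, 5]
      N2 x:[58/3,59/3] y:[56/3,59/3] z:[18,20] -> hit [58/3,59/3] leaf, test {P3@t=58/3}
      N5 x:[70/3,73/3] y:[49/3,17] z:[10,13] -> miss, prune
  N12 x:[56/3,85/3] y:[25/3,43/3] z:[13,46] -> miss, prune

Visited [0, 6, 3, 7, 2, 5, 12]. Tests: 7 box, 1 leaf. Nearest: P3.

== RESULT ==
7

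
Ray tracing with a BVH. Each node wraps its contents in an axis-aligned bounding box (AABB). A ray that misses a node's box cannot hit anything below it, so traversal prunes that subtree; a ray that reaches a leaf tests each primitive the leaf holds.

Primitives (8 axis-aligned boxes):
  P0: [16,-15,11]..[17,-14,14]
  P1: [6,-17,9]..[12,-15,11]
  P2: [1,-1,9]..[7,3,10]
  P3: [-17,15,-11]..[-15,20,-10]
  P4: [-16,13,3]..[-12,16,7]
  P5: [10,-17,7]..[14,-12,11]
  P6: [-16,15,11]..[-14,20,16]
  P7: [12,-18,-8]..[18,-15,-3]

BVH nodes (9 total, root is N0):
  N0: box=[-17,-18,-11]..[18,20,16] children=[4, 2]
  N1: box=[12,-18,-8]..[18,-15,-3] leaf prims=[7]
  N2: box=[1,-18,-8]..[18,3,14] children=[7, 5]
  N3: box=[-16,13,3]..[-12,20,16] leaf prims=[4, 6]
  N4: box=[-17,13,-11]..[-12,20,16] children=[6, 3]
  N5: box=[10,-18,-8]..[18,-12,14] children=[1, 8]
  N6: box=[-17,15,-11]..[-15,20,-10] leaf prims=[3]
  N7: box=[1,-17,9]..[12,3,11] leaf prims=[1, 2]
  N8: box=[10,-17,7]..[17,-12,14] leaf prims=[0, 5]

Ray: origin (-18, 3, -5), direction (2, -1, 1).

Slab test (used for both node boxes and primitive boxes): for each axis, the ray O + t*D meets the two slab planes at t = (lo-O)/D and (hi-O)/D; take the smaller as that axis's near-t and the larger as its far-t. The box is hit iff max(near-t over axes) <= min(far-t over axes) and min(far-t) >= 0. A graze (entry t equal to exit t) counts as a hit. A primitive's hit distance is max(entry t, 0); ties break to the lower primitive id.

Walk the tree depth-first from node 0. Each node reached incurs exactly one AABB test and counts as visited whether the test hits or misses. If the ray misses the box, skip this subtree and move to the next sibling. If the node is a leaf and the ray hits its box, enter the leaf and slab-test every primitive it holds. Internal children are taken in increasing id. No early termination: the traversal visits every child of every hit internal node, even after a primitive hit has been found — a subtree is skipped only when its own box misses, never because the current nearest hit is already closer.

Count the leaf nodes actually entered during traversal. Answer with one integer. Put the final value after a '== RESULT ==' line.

Traverse from the root:
N0 x:[1/2,18] y:[-17,21] z:[-6,21] -> hit [1/2,18], descend [2, 4]
  N2 x:[19/2,18] y:[0,21] z:[-3,19] -> hit [19/2,18], descend [5, 7]
    N5 x:[14,18] y:[15,21] z:[-3,19] -> hit [15,18], descend [1, 8]
      N1 x:[15,18] y:[18,21] z:[-3,2] -> miss, prune
      N8 x:[14,35/2] y:[15,20] z:[12,19] -> hit [15,35/2] leaf, test {P0@t=17, P5@t=15}
    N7 x:[19/2,15] y:[0,20] z:[14,16] -> hit [14,15] leaf, test {P1(miss), P2(miss)}
  N4 x:[1/2,3] y:[-17,-10] z:[-6,21] -> miss, prune

Summary -> nodes [0, 2, 5, 1, 8, 7, 4]; box-tests=7; leaf-entries=2; first=P5

== RESULT ==
2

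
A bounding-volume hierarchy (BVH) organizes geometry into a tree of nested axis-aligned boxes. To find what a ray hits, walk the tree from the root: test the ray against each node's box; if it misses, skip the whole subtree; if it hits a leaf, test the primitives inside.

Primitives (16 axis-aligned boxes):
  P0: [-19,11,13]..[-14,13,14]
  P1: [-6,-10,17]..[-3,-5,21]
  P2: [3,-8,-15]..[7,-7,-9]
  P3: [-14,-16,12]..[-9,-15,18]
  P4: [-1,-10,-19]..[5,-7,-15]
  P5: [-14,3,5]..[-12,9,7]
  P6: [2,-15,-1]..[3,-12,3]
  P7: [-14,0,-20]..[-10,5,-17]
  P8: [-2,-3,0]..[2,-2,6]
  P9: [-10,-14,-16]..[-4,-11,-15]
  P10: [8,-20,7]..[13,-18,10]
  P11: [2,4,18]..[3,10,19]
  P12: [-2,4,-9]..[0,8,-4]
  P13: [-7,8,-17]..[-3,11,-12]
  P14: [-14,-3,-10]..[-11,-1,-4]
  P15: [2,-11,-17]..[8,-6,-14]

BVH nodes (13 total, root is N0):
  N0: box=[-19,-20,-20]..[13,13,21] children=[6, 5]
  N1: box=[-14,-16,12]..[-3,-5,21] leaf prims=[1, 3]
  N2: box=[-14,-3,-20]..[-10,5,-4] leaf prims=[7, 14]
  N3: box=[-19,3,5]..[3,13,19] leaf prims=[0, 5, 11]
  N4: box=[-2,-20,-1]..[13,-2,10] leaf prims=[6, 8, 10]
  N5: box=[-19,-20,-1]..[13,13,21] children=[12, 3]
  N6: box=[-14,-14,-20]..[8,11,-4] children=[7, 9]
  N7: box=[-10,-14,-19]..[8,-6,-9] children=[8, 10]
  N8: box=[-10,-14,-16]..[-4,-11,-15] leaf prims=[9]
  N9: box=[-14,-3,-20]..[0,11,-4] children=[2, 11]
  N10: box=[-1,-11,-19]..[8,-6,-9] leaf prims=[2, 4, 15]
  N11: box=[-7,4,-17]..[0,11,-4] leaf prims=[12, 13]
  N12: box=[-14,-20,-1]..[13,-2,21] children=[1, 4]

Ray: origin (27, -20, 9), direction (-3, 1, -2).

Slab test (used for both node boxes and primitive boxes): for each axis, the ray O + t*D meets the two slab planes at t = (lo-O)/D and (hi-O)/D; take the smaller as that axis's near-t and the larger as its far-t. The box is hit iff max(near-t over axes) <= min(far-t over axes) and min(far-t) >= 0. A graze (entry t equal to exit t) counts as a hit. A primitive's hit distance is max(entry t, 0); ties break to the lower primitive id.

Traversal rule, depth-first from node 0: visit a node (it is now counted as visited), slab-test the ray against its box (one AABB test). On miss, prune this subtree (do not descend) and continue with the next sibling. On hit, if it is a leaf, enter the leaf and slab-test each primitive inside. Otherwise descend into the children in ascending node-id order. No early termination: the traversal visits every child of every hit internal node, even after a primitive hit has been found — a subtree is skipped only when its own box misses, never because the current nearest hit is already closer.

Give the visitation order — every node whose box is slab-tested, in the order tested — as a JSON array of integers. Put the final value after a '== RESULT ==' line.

Trace the traversal:
N0 x:[14/3,46/3] y:[0,33] z:[-6,29/2] -> hit [14/3,29/2], descend [5, 6]
  N5 x:[14/3,46/3] y:[0,33] z:[-6,5] -> hit [14/3,5], descend [3, 12]
    N3 x:[8,46/3] y:[23,33] z:[-5,2] -> miss, prune
    N12 x:[14/3,41/3] y:[0,18] z:[-6,5] -> hit [14/3,5], descend [1, 4]
      N1 x:[10,41/3] y:[4,15] z:[-6,-3/2] -> miss, prune
      N4 x:[14/3,29/3] y:[0,18] z:[-1/2,5] -> hit [14/3,5] leaf, test {P6(miss), P8(miss), P10(miss)}
  N6 x:[19/3,41/3] y:[6,31] z:[13/2,29/2] -> hit [13/2,41/3], descend [7, 9]
    N7 x:[19/3,37/3] y:[6,14] z:[9,14] -> hit [9,37/3], descend [8, 10]
      N8 x:[31/3,37/3] y:[6,9] z:[12,25/2] -> miss, prune
      N10 x:[19/3,28/3] y:[9,14] z:[9,14] -> hit [9,28/3] leaf, test {P2(miss), P4(miss), P15(miss)}
    N9 x:[9,41/3] y:[17,31] z:[13/2,29/2] -> miss, prune

11 AABB tests over nodes [0, 5, 3, 12, 1, 4, 6, 7, 8, 10, 9]; 2 leaves entered; closest miss.

== RESULT ==
[0, 5, 3, 12, 1, 4, 6, 7, 8, 10, 9]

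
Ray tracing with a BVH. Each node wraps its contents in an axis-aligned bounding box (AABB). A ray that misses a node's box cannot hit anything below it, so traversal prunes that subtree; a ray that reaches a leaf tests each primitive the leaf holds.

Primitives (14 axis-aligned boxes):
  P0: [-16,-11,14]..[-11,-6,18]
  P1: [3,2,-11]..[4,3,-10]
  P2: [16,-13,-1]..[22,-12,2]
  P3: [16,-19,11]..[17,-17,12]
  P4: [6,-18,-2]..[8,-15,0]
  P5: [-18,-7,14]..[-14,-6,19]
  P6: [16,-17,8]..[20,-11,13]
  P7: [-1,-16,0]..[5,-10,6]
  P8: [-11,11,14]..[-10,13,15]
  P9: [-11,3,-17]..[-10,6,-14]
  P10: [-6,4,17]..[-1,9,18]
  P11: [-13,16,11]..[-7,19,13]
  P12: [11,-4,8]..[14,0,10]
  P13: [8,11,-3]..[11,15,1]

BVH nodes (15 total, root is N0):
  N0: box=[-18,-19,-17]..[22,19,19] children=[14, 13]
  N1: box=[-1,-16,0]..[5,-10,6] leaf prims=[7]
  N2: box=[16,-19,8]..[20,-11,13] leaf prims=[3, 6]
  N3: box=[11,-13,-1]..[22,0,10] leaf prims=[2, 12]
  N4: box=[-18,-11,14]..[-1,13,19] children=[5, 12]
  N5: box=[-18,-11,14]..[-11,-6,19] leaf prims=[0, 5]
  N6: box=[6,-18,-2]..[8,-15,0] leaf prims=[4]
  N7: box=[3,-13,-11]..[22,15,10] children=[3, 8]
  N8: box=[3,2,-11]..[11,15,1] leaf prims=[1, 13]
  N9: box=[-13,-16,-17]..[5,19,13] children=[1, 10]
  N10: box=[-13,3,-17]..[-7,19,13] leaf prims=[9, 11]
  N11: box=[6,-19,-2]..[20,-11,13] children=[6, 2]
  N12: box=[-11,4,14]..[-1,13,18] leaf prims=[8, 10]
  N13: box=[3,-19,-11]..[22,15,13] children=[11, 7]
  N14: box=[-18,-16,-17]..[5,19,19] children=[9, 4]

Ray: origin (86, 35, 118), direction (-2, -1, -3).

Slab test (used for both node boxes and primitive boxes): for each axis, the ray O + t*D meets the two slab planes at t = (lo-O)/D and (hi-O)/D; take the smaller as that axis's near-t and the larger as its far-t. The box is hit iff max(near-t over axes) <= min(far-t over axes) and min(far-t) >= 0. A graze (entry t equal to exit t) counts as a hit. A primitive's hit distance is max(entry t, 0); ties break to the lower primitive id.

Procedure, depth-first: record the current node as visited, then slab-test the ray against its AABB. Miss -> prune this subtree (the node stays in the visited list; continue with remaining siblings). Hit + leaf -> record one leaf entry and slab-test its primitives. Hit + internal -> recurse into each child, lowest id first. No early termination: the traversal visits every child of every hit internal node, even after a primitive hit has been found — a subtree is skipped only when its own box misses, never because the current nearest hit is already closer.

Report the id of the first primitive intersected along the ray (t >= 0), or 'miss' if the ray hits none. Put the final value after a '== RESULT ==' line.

Walk:
N0 x:[32,52] y:[16,54] z:[33,45] -> hit [33,45], descend [13, 14]
  N13 x:[32,83/2] y:[20,54] z:[35,43] -> hit [35,83/2], descend [7, 11]
    N7 x:[32,83/2] y:[20,48] z:[36,43] -> hit [36,83/2], descend [3, 8]
      N3 x:[32,75/2] y:[35,48] z:[36,119/3] -> hit [36,75/2] leaf, test {P2(miss), P12@t=36}
      N8 x:[75/2,83/2] y:[20,33] z:[39,43] -> miss, prune
    N11 x:[33,40] y:[46,54] z:[35,40] -> miss, prune
  N14 x:[81/2,52] y:[16,51] z:[33,45] -> hit [81/2,45], descend [4, 9]
    N4 x:[87/2,52] y:[22,46] z:[33,104/3] -> miss, prune
    N9 x:[81/2,99/2] y:[16,51] z:[35,45] -> hit [81/2,45], descend [1, 10]
      N1 x:[81/2,87/2] y:[45,51] z:[112/3,118/3] -> miss, prune
      N10 x:[93/2,99/2] y:[16,32] z:[35,45] -> miss, prune

order=[0, 13, 7, 3, 8, 11, 14, 4, 9, 1, 10]  |boxes|=11  |leaves|=1  hit=P12

== RESULT ==
12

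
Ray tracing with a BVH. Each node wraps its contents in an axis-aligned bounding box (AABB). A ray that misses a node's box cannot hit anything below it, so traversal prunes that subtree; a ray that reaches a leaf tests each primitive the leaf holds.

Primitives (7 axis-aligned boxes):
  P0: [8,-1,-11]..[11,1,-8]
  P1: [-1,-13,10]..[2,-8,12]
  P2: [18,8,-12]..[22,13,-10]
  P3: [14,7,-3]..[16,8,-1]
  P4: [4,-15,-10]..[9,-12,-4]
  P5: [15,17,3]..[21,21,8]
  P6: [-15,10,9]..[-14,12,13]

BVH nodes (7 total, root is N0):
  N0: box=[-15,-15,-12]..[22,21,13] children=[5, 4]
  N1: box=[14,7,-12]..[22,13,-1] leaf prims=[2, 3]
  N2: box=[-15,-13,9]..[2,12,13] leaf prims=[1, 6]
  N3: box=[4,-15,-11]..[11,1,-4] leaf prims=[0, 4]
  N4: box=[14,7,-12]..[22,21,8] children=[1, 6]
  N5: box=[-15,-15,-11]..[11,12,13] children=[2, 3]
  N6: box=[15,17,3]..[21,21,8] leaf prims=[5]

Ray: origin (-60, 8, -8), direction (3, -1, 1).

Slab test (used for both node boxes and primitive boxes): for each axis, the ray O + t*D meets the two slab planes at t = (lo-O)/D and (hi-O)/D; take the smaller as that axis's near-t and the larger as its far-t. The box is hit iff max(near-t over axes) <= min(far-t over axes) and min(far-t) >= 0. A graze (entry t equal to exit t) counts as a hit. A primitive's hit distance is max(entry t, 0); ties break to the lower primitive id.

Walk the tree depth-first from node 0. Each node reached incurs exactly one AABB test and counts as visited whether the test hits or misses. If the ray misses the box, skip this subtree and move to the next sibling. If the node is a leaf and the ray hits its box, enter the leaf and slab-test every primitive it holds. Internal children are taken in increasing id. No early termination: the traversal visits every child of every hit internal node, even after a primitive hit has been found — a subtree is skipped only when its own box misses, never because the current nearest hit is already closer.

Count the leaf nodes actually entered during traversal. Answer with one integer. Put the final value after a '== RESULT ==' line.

Walk:
N0 x:[15,82/3] y:[-13,23] z:[-4,21] -> hit [15,21], descend [4, 5]
  N4 x:[74/3,82/3] y:[-13,1] z:[-4,16] -> miss, prune
  N5 x:[15,71/3] y:[-4,23] z:[-3,21] -> hit [15,21], descend [2, 3]
    N2 x:[15,62/3] y:[-4,21] z:[17,21] -> hit [17,62/3] leaf, test {P1@t=59/3, P6(miss)}
    N3 x:[64/3,71/3] y:[7,23] z:[-3,4] -> miss, prune

Visited [0, 4, 5, 2, 3]. Tests: 5 box, 1 leaf. Nearest: P1.

== RESULT ==
1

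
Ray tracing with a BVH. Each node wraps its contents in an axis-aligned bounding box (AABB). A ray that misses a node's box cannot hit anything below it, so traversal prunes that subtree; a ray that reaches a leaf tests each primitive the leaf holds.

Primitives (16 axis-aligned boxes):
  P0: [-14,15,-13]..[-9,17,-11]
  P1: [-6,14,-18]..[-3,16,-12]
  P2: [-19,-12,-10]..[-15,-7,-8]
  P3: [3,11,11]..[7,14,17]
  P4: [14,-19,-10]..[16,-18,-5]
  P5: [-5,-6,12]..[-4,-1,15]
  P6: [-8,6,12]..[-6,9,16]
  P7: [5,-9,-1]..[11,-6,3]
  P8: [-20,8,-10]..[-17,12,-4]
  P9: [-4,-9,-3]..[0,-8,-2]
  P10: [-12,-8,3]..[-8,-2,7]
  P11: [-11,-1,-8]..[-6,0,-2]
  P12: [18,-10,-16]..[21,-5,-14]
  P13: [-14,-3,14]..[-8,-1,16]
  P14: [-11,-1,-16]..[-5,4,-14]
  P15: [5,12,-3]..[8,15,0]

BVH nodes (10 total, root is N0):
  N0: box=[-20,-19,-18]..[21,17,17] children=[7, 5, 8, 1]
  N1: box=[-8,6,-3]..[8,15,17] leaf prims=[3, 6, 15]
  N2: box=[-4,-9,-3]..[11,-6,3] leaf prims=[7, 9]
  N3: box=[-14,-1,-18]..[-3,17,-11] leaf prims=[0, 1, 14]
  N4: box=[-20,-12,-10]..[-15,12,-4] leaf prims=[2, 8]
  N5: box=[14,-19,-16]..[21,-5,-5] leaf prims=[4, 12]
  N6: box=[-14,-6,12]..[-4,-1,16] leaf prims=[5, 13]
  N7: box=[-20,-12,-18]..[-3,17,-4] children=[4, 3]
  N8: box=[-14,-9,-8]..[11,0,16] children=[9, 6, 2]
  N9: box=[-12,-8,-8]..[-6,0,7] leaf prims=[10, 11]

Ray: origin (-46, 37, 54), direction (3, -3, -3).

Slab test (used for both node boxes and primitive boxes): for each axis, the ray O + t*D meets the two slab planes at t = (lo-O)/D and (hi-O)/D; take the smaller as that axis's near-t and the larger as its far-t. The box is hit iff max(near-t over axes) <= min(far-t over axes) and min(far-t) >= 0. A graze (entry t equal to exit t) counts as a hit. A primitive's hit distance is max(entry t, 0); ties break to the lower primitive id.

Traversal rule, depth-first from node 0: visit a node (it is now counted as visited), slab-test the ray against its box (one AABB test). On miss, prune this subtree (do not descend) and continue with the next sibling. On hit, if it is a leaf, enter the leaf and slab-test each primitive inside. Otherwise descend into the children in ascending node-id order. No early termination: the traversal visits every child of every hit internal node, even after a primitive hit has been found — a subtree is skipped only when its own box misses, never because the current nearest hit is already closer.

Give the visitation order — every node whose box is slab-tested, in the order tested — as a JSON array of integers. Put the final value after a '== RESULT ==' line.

Trace the traversal:
N0 x:[26/3,67/3] y:[20/3,56/3] z:[37/3,24] -> hit [37/3,56/3], descend [1, 5, 7, 8]
  N1 x:[38/3,18] y:[22/3,31/3] z:[37/3,19] -> miss, prune
  N5 x:[20,67/3] y:[14,56/3] z:[59/3,70/3] -> miss, prune
  N7 x:[26/3,43/3] y:[20/3,49/3] z:[58/3,24] -> miss, prune
  N8 x:[32/3,19] y:[37/3,46/3] z:[38/3,62/3] -> hit [38/3,46/3], descend [2, 6, 9]
    N2 x:[14,19] y:[43/3,46/3] z:[17,19] -> miss, prune
    N6 x:[32/3,14] y:[38/3,43/3] z:[38/3,14] -> hit [38/3,14] leaf, test {P5@t=41/3, P13@t=38/3}
    N9 x:[34/3,40/3] y:[37/3,15] z:[47/3,62/3] -> miss, prune

Summary -> nodes [0, 1, 5, 7, 8, 2, 6, 9]; box-tests=8; leaf-entries=1; first=P13

== RESULT ==
[0, 1, 5, 7, 8, 2, 6, 9]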